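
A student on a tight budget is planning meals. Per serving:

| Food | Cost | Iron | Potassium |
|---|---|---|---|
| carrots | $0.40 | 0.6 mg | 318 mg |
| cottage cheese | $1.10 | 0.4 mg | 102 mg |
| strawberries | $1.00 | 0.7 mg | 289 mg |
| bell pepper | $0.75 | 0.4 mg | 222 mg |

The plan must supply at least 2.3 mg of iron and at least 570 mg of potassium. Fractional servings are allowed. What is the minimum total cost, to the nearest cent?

Minimising a linear cost over {iron ≥ 2.3, potassium ≥ 570, servings ≥ 0} — the optimum is at a vertex, using one or two foods.
carrots only: max(2.3/0.6, 570/318) = 3.833 servings → $1.53.
cottage cheese only: max(2.3/0.4, 570/102) = 5.75 servings → $6.33.
strawberries only: max(2.3/0.7, 570/289) = 3.286 servings → $3.29.
bell pepper only: max(2.3/0.4, 570/222) = 5.75 servings → $4.31.
carrots + cottage cheese: intersection lies outside the first quadrant.
carrots + strawberries: the both-tight solution has a negative serving — not a feasible corner.
carrots + bell pepper: the both-tight solution has a negative serving — not a feasible corner.
cottage cheese + strawberries: the both-tight solution has a negative serving — not a feasible corner.
cottage cheese + bell pepper: the both-tight solution has a negative serving — not a feasible corner.
strawberries + bell pepper: intersection lies outside the first quadrant.
Cheapest feasible corner: $1.53.

$1.53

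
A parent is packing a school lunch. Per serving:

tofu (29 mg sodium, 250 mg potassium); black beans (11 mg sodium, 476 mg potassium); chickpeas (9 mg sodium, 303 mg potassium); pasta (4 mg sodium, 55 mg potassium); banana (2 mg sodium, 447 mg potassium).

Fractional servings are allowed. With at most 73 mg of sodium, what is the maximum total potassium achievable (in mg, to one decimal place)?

16315.5 mg

Potassium per mg sodium: banana 223.5, black beans 43.27, chickpeas 33.67, pasta 13.75, tofu 8.621.
With no serving limits, spend the whole sodium allowance on banana: 73 mg / 2 mg × 447 mg = 16315.5 mg.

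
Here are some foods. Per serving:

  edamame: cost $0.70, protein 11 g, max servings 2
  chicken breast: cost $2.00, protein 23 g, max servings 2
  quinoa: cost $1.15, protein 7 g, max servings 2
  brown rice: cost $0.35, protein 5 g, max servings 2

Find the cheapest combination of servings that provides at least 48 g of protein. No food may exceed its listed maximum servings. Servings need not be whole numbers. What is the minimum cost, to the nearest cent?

$3.49

Cost per g of protein: edamame $0.0636, brown rice $0.0700, chicken breast $0.0870, quinoa $0.1643.
Take 2 servings of edamame: +22.0 g protein for $1.40 (total $1.40, still need 26.0 g).
Take 2 servings of brown rice: +10.0 g protein for $0.70 (total $2.10, still need 16.0 g).
Take 0.6957 servings of chicken breast: +16.0 g protein for $1.39 (total $3.49, still need 0.0 g).
Filling from the cheapest source first is optimal under one linear minimum: $3.49.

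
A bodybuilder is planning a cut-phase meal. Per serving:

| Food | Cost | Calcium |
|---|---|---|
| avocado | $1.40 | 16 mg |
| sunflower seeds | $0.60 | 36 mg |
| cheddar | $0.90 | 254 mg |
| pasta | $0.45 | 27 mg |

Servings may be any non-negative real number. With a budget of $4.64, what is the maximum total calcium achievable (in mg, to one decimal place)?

Calcium per dollar: cheddar 282.2, sunflower seeds 60, pasta 60, avocado 11.43.
With no serving limits, spend the whole cost allowance on cheddar: $4.64 / $0.90 × 254 mg = 1309.5 mg.

1309.5 mg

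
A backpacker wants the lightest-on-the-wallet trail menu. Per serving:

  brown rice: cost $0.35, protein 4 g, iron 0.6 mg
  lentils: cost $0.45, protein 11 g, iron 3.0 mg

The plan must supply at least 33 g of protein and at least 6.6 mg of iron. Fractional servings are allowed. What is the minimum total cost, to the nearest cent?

An LP optimum is at a vertex; with two nutrient constraints at most two foods are used. Check each candidate.
brown rice only: max(33/4, 6.6/0.6) = 11 servings → $3.85.
lentils only: max(33/11, 6.6/3.0) = 3 servings → $1.35.
brown rice + lentils with both tight: 4.889 servings and 1.222 servings → $2.26.
So the least-cost plan costs $1.35.

$1.35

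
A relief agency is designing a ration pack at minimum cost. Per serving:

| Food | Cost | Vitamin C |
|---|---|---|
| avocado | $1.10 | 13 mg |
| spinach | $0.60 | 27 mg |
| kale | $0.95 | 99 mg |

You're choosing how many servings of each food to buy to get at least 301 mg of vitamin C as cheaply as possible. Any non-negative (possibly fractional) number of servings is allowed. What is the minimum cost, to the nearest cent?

$2.89

Cost per mg of vitamin C: kale $0.0096, spinach $0.0222, avocado $0.0846.
With no serving limits, use only kale: 301 mg / 99 mg = 3.04 servings × $0.95 = $2.89.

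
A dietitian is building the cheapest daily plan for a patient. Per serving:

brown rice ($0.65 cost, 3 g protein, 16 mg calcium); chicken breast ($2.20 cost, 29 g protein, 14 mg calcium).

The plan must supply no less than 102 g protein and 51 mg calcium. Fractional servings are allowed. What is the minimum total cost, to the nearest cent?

$7.79

brown rice only: max(102/3, 51/16) = 34 servings → $22.10.
chicken breast only: max(102/29, 51/14) = 3.643 servings → $8.01.
brown rice + chicken breast with both tight: 0.1209 servings and 3.505 servings → $7.79.
Cheapest feasible corner: $7.79.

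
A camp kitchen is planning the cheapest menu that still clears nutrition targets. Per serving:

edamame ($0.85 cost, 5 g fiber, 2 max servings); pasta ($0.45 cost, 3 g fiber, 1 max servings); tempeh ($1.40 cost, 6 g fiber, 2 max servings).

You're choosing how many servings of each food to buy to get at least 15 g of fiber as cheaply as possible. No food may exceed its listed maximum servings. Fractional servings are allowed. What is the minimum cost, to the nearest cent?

$2.62

Cost per g of fiber: pasta $0.1500, edamame $0.1700, tempeh $0.2333.
Take 1 serving of pasta: +3.0 g fiber for $0.45 (total $0.45, still need 12.0 g).
Take 2 servings of edamame: +10.0 g fiber for $1.70 (total $2.15, still need 2.0 g).
Take 0.3333 servings of tempeh: +2.0 g fiber for $0.47 (total $2.62, still need 0.0 g).
Filling from the cheapest source first is optimal under one linear minimum: $2.62.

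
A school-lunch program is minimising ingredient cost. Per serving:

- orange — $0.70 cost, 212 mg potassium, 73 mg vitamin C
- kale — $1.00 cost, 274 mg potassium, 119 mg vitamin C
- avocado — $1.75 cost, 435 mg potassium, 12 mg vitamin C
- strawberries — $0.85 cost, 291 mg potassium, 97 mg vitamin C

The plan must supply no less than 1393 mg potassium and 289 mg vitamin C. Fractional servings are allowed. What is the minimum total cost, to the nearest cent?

$4.07

This is a tiny linear program; its minimum lies at a vertex of the feasible set. List the vertices and price them.
orange only: max(1393/212, 289/73) = 6.571 servings → $4.60.
kale only: max(1393/274, 289/119) = 5.084 servings → $5.08.
avocado only: max(1393/435, 289/12) = 24.08 servings → $42.15.
strawberries only: max(1393/291, 289/97) = 4.787 servings → $4.07.
orange + kale with both targets exact would need a negative amount; discard.
orange + avocado with both tight: 3.731 servings and 1.384 servings → $5.03.
orange + strawberries with both targets exact would need a negative amount; discard.
kale + avocado with both tight: 2.248 servings and 1.786 servings → $5.37.
kale + strawberries with both targets exact would need a negative amount; discard.
avocado + strawberries with both tight: 1.318 servings and 2.816 servings → $4.70.
Cheapest feasible corner: $4.07.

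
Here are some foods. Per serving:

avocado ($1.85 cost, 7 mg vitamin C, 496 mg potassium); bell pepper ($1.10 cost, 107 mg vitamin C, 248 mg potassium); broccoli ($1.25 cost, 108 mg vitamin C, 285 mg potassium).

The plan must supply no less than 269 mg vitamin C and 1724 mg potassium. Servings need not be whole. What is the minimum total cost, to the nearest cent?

$6.84

Check every corner: each single food scaled to meet both minima, and each pair solved so both constraints bind.
avocado only: max(269/7, 1724/496) = 38.43 servings → $71.09.
bell pepper only: max(269/107, 1724/248) = 6.952 servings → $7.65.
broccoli only: max(269/108, 1724/285) = 6.049 servings → $7.56.
avocado + bell pepper with both tight: 2.294 servings and 2.364 servings → $6.84.
avocado + broccoli with both tight: 2.124 servings and 2.353 servings → $6.87.
bell pepper + broccoli: the both-tight solution has a negative serving — not a feasible corner.
So the least-cost plan costs $6.84.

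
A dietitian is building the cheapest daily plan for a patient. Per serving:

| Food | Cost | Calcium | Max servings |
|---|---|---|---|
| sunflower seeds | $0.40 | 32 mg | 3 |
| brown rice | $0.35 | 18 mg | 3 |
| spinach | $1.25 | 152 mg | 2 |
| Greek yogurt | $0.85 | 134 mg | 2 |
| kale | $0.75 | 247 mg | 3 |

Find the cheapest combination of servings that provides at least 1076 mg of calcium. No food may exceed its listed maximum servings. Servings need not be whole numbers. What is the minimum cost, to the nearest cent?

$4.50

Cost per mg of calcium: kale $0.0030, Greek yogurt $0.0063, spinach $0.0082, sunflower seeds $0.0125, brown rice $0.0194.
Take 3 servings of kale: +741.0 mg calcium for $2.25 (total $2.25, still need 335.0 mg).
Take 2 servings of Greek yogurt: +268.0 mg calcium for $1.70 (total $3.95, still need 67.0 mg).
Take 0.4408 servings of spinach: +67.0 mg calcium for $0.55 (total $4.50, still need 0.0 mg).
Filling from the cheapest source first is optimal under one linear minimum: $4.50.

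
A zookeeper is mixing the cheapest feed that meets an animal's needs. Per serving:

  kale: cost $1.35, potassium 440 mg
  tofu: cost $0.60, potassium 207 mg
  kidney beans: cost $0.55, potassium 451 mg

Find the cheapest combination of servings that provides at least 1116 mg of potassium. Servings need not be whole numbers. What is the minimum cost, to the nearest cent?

$1.36

Cost per mg of potassium: kidney beans $0.0012, tofu $0.0029, kale $0.0031.
With no serving limits, use only kidney beans: 1116 mg / 451 mg = 2.475 servings × $0.55 = $1.36.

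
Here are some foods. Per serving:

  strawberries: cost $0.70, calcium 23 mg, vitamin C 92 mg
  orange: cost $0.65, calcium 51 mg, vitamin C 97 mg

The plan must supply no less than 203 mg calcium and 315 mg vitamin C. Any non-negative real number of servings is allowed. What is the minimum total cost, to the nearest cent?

At the optimum either one food covers both requirements or two foods hit both targets exactly; no other combination can be cheaper.
strawberries only: max(203/23, 315/92) = 8.826 servings → $6.18.
orange only: max(203/51, 315/97) = 3.98 servings → $2.59.
strawberries + orange with both targets exact would need a negative amount; discard.
The minimum over all feasible corners is $2.59.

$2.59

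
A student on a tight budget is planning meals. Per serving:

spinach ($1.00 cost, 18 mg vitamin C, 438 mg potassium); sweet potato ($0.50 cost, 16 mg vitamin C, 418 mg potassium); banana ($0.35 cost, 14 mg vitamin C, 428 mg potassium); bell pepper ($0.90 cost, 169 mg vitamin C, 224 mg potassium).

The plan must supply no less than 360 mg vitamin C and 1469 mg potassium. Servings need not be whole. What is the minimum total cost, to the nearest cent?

$2.58

A basic optimal solution has at most two foods positive. Try each food alone and each pair with both targets met exactly.
spinach only: max(360/18, 1469/438) = 20 servings → $20.00.
sweet potato only: max(360/16, 1469/418) = 22.5 servings → $11.25.
banana only: max(360/14, 1469/428) = 25.71 servings → $9.00.
bell pepper only: max(360/169, 1469/224) = 6.558 servings → $5.90.
spinach + sweet potato: intersection lies outside the first quadrant.
spinach + banana: the both-tight solution has a negative serving — not a feasible corner.
spinach + bell pepper with both tight: 2.395 servings and 1.875 servings → $4.08.
sweet potato + banana: intersection lies outside the first quadrant.
sweet potato + bell pepper with both tight: 2.5 servings and 1.894 servings → $2.95.
banana + bell pepper with both tight: 2.422 servings and 1.93 servings → $2.58.
Cheapest feasible corner: $2.58.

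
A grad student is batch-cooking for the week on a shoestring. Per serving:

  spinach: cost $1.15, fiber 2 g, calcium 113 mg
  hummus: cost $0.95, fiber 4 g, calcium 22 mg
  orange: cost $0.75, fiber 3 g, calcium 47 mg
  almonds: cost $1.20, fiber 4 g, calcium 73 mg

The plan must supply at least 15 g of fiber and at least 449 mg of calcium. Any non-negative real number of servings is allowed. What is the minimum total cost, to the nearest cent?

Two binding constraints pin down two serving amounts, so the optimal mix uses at most two foods. The candidates are each food alone (scaled to the tighter of fiber/calcium) and each pair with both constraints tight.
spinach only: max(15/2, 449/113) = 7.5 servings → $8.62.
hummus only: max(15/4, 449/22) = 20.41 servings → $19.39.
orange only: max(15/3, 449/47) = 9.553 servings → $7.16.
almonds only: max(15/4, 449/73) = 6.151 servings → $7.38.
spinach + hummus with both tight: 3.593 servings and 1.953 servings → $5.99.
spinach + orange with both tight: 2.62 servings and 3.253 servings → $5.45.
spinach + almonds with both tight: 2.291 servings and 2.605 servings → $5.76.
hummus + orange: intersection lies outside the first quadrant.
hummus + almonds with both targets exact would need a negative amount; discard.
orange + almonds: intersection lies outside the first quadrant.
So the least-cost plan costs $5.45.

$5.45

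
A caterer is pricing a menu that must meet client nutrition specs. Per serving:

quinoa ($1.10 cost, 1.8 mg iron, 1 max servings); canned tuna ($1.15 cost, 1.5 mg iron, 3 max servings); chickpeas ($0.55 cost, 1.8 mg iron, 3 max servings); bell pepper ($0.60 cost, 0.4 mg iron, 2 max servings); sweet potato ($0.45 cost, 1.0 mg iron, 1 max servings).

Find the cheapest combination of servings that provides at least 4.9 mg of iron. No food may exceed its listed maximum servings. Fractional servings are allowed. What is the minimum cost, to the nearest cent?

Cost per mg of iron: chickpeas $0.3056, sweet potato $0.4500, quinoa $0.6111, canned tuna $0.7667, bell pepper $1.5000.
Take 2.722 servings of chickpeas: +4.9 mg iron for $1.50 (total $1.50, still need 0.0 mg).
Filling from the cheapest source first is optimal under one linear minimum: $1.50.

$1.50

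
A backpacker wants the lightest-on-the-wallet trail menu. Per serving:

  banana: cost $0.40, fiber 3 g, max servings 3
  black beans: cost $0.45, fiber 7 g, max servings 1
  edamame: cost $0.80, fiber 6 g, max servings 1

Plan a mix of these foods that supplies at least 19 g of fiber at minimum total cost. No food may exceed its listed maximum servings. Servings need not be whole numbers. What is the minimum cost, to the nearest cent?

$2.05

Cost per g of fiber: black beans $0.0643, banana $0.1333, edamame $0.1333.
Take 1 serving of black beans: +7.0 g fiber for $0.45 (total $0.45, still need 12.0 g).
Take 3 servings of banana: +9.0 g fiber for $1.20 (total $1.65, still need 3.0 g).
Take 0.5 servings of edamame: +3.0 g fiber for $0.40 (total $2.05, still need 0.0 g).
Greedy by cheapest-per-g is optimal for a single linear constraint, so the minimum cost is $2.05.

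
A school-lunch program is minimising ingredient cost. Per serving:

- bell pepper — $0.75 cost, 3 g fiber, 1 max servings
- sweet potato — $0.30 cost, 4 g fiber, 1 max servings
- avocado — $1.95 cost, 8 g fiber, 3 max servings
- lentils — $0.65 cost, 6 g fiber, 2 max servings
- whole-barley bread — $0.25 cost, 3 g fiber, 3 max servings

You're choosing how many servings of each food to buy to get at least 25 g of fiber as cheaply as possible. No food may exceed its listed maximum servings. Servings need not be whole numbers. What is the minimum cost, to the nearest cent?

$2.35

Cost per g of fiber: sweet potato $0.0750, whole-barley bread $0.0833, lentils $0.1083, avocado $0.2437, bell pepper $0.2500.
Take 1 serving of sweet potato: +4.0 g fiber for $0.30 (total $0.30, still need 21.0 g).
Take 3 servings of whole-barley bread: +9.0 g fiber for $0.75 (total $1.05, still need 12.0 g).
Take 2 servings of lentils: +12.0 g fiber for $1.30 (total $2.35, still need 0.0 g).
Greedy by cheapest-per-g is optimal for a single linear constraint, so the minimum cost is $2.35.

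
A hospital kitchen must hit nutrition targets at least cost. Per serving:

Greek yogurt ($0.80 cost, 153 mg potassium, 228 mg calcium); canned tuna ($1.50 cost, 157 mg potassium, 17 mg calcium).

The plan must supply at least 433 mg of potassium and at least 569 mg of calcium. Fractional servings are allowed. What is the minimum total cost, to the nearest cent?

$2.26

Check every corner: each single food scaled to meet both minima, and each pair solved so both constraints bind.
Greek yogurt only: max(433/153, 569/228) = 2.83 servings → $2.26.
canned tuna only: max(433/157, 569/17) = 33.47 servings → $50.21.
Greek yogurt + canned tuna with both tight: 2.469 servings and 0.3515 servings → $2.50.
Cheapest feasible corner: $2.26.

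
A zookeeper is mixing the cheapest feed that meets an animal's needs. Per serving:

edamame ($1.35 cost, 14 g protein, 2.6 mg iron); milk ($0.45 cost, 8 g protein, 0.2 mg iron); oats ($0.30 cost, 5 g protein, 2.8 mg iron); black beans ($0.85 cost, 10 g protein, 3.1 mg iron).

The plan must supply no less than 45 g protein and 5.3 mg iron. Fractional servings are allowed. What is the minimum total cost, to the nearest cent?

Check every corner: each single food scaled to meet both minima, and each pair solved so both constraints bind.
edamame only: max(45/14, 5.3/2.6) = 3.214 servings → $4.34.
milk only: max(45/8, 5.3/0.2) = 26.5 servings → $11.93.
oats only: max(45/5, 5.3/2.8) = 9 servings → $2.70.
black beans only: max(45/10, 5.3/3.1) = 4.5 servings → $3.83.
edamame + milk with both tight: 1.856 servings and 2.378 servings → $3.58.
edamame + oats: the both-tight solution has a negative serving — not a feasible corner.
edamame + black beans: the both-tight solution has a negative serving — not a feasible corner.
milk + oats with both tight: 4.65 servings and 1.561 servings → $2.56.
milk + black beans with both tight: 3.794 servings and 1.465 servings → $2.95.
oats + black beans: the both-tight solution has a negative serving — not a feasible corner.
So the least-cost plan costs $2.56.

$2.56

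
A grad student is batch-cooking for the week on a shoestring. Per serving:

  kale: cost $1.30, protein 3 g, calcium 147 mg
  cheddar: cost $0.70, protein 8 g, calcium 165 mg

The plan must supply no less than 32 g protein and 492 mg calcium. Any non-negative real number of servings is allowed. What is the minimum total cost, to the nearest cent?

$2.80

The cheapest plan sits at a corner of the feasible region — with two constraints it uses at most two foods.
kale only: max(32/3, 492/147) = 10.67 servings → $13.87.
cheddar only: max(32/8, 492/165) = 4 servings → $2.80.
kale + cheddar: the both-tight solution has a negative serving — not a feasible corner.
So the least-cost plan costs $2.80.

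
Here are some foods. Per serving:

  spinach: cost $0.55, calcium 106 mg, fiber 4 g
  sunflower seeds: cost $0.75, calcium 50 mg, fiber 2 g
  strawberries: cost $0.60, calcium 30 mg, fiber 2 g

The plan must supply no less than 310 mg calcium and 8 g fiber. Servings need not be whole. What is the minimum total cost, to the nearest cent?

$1.61

With two linear requirements the optimum uses one or two foods; enumerate the corners.
spinach only: max(310/106, 8/4) = 2.925 servings → $1.61.
sunflower seeds only: max(310/50, 8/2) = 6.2 servings → $4.65.
strawberries only: max(310/30, 8/2) = 10.33 servings → $6.20.
spinach + sunflower seeds: intersection lies outside the first quadrant.
spinach + strawberries: the both-tight solution has a negative serving — not a feasible corner.
sunflower seeds + strawberries with both targets exact would need a negative amount; discard.
So the least-cost plan costs $1.61.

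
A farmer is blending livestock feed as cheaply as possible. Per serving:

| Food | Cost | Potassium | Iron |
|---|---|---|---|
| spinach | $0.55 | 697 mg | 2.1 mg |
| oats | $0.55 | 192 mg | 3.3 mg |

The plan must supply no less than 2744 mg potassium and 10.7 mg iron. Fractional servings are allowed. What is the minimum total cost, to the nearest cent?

$2.52

For a min-cost LP with two ≥-constraints, a basic feasible solution has at most two positive variables.
spinach only: max(2744/697, 10.7/2.1) = 5.095 servings → $2.80.
oats only: max(2744/192, 10.7/3.3) = 14.29 servings → $7.86.
spinach + oats with both tight: 3.691 servings and 0.8938 servings → $2.52.
The minimum over all feasible corners is $2.52.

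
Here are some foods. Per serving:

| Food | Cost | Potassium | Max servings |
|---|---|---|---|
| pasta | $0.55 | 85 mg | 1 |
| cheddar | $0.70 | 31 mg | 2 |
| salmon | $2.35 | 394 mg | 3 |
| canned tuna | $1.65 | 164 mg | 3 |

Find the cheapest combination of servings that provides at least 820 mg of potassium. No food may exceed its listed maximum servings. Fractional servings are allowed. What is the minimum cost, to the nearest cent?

Cost per mg of potassium: salmon $0.0060, pasta $0.0065, canned tuna $0.0101, cheddar $0.0226.
Take 2.081 servings of salmon: +820.0 mg potassium for $4.89 (total $4.89, still need 0.0 mg).
Filling from the cheapest source first is optimal under one linear minimum: $4.89.

$4.89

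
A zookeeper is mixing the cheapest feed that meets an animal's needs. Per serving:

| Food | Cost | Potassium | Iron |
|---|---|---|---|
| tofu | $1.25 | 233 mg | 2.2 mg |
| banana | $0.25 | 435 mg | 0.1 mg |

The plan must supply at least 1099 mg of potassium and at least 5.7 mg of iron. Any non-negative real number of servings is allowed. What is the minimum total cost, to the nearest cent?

$3.46

This is a tiny linear program; its minimum lies at a vertex of the feasible set. List the vertices and price them.
tofu only: max(1099/233, 5.7/2.2) = 4.717 servings → $5.90.
banana only: max(1099/435, 5.7/0.1) = 57 servings → $14.25.
tofu + banana with both tight: 2.538 servings and 1.167 servings → $3.46.
Cheapest feasible corner: $3.46.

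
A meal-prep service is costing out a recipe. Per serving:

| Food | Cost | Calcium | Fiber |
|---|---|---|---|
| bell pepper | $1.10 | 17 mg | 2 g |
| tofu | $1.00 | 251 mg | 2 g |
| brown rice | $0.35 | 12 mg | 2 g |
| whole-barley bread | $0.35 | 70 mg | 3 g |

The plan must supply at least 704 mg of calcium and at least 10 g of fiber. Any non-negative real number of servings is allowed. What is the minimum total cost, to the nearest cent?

$2.93

With two linear requirements the optimum uses one or two foods; enumerate the corners.
bell pepper only: max(704/17, 10/2) = 41.41 servings → $45.55.
tofu only: max(704/251, 10/2) = 5 servings → $5.00.
brown rice only: max(704/12, 10/2) = 58.67 servings → $20.53.
whole-barley bread only: max(704/70, 10/3) = 10.06 servings → $3.52.
bell pepper + tofu with both tight: 2.355 servings and 2.645 servings → $5.24.
bell pepper + brown rice with both targets exact would need a negative amount; discard.
bell pepper + whole-barley bread with both targets exact would need a negative amount; discard.
tofu + brown rice with both tight: 2.695 servings and 2.305 servings → $3.50.
tofu + whole-barley bread with both tight: 2.303 servings and 1.798 servings → $2.93.
brown rice + whole-barley bread: the both-tight solution has a negative serving — not a feasible corner.
Cheapest feasible corner: $2.93.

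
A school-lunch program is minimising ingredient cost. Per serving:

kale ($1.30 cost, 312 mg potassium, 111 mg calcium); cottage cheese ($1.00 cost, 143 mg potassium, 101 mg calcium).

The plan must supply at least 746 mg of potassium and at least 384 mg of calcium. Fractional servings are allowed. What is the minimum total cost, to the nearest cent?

With two linear requirements the optimum uses one or two foods; enumerate the corners.
kale only: max(746/312, 384/111) = 3.459 servings → $4.50.
cottage cheese only: max(746/143, 384/101) = 5.217 servings → $5.22.
kale + cottage cheese with both tight: 1.307 servings and 2.366 servings → $4.06.
The minimum over all feasible corners is $4.06.

$4.06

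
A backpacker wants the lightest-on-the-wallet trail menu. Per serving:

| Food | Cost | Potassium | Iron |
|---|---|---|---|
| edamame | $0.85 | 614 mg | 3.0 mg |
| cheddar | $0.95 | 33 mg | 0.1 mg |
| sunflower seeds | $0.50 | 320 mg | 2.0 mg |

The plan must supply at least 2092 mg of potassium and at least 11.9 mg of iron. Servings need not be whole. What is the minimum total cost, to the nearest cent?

$3.12

edamame only: max(2092/614, 11.9/3.0) = 3.967 servings → $3.37.
cheddar only: max(2092/33, 11.9/0.1) = 119 servings → $113.05.
sunflower seeds only: max(2092/320, 11.9/2.0) = 6.537 servings → $3.27.
edamame + cheddar with both targets exact would need a negative amount; discard.
edamame + sunflower seeds with both tight: 1.403 servings and 3.846 servings → $3.12.
cheddar + sunflower seeds with both tight: 11.06 servings and 5.397 servings → $13.20.
Cheapest feasible corner: $3.12.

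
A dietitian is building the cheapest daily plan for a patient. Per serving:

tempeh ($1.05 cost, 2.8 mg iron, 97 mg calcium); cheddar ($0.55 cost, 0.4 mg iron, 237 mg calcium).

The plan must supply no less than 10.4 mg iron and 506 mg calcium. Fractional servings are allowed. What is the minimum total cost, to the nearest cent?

$4.16

tempeh only: max(10.4/2.8, 506/97) = 5.216 servings → $5.48.
cheddar only: max(10.4/0.4, 506/237) = 26 servings → $14.30.
tempeh + cheddar with both tight: 3.621 servings and 0.653 servings → $4.16.
Cheapest feasible corner: $4.16.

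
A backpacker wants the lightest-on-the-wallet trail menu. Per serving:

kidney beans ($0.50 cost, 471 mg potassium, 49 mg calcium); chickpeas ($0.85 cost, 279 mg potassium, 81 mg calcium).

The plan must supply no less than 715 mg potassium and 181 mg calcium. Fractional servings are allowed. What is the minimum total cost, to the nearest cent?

Minimising a linear cost over {potassium ≥ 715, calcium ≥ 181, servings ≥ 0} — the optimum is at a vertex, using one or two foods.
kidney beans only: max(715/471, 181/49) = 3.694 servings → $1.85.
chickpeas only: max(715/279, 181/81) = 2.563 servings → $2.18.
kidney beans + chickpeas with both tight: 0.3029 servings and 2.051 servings → $1.90.
The minimum over all feasible corners is $1.85.

$1.85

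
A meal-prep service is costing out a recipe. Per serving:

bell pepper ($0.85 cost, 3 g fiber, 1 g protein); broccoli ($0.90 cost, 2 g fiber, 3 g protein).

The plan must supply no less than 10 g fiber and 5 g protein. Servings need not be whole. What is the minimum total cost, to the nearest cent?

An LP optimum is at a vertex; with two nutrient constraints at most two foods are used. Check each candidate.
bell pepper only: max(10/3, 5/1) = 5 servings → $4.25.
broccoli only: max(10/2, 5/3) = 5 servings → $4.50.
bell pepper + broccoli with both tight: 2.857 servings and 0.7143 servings → $3.07.
So the least-cost plan costs $3.07.

$3.07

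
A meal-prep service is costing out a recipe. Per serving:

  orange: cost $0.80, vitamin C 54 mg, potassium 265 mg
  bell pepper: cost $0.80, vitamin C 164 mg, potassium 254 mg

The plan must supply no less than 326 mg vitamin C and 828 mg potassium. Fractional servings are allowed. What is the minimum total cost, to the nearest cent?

Minimising a linear cost over {vitamin C ≥ 326, potassium ≥ 828, servings ≥ 0} — the optimum is at a vertex, using one or two foods.
orange only: max(326/54, 828/265) = 6.037 servings → $4.83.
bell pepper only: max(326/164, 828/254) = 3.26 servings → $2.61.
orange + bell pepper with both tight: 1.781 servings and 1.401 servings → $2.55.
The minimum over all feasible corners is $2.55.

$2.55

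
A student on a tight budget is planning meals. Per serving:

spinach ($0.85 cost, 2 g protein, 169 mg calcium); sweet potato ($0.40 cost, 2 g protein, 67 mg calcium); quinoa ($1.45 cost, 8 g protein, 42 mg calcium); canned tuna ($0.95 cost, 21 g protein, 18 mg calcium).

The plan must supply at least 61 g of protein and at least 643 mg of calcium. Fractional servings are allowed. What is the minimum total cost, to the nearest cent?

spinach only: max(61/2, 643/169) = 30.5 servings → $25.93.
sweet potato only: max(61/2, 643/67) = 30.5 servings → $12.20.
quinoa only: max(61/8, 643/42) = 15.31 servings → $22.20.
canned tuna only: max(61/21, 643/18) = 35.72 servings → $33.94.
spinach + sweet potato with both targets exact would need a negative amount; discard.
spinach + quinoa with both tight: 2.036 servings and 7.116 servings → $12.05.
spinach + canned tuna with both tight: 3.531 servings and 2.568 servings → $5.44.
sweet potato + quinoa with both tight: 5.712 servings and 6.197 servings → $11.27.
sweet potato + canned tuna with both tight: 9.048 servings and 2.043 servings → $5.56.
quinoa + canned tuna: intersection lies outside the first quadrant.
Cheapest feasible corner: $5.44.

$5.44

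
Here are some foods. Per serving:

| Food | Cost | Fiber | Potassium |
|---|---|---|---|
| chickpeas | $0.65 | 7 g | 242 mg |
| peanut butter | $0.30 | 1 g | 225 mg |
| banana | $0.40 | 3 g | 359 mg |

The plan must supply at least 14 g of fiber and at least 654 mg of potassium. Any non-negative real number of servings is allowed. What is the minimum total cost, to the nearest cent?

For a min-cost LP with two ≥-constraints, a basic feasible solution has at most two positive variables.
chickpeas only: max(14/7, 654/242) = 2.702 servings → $1.76.
peanut butter only: max(14/1, 654/225) = 14 servings → $4.20.
banana only: max(14/3, 654/359) = 4.667 servings → $1.87.
chickpeas + peanut butter with both tight: 1.872 servings and 0.8927 servings → $1.48.
chickpeas + banana with both tight: 1.715 servings and 0.6659 servings → $1.38.
peanut butter + banana: the both-tight solution has a negative serving — not a feasible corner.
So the least-cost plan costs $1.38.

$1.38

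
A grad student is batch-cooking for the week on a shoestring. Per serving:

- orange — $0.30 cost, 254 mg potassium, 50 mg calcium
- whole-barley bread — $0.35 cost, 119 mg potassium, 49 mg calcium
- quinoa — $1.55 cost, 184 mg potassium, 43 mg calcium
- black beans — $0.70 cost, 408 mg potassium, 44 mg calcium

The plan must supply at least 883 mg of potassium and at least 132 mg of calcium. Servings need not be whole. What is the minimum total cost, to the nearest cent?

An LP optimum is at a vertex; with two nutrient constraints at most two foods are used. Check each candidate.
orange only: max(883/254, 132/50) = 3.476 servings → $1.04.
whole-barley bread only: max(883/119, 132/49) = 7.42 servings → $2.60.
quinoa only: max(883/184, 132/43) = 4.799 servings → $7.44.
black beans only: max(883/408, 132/44) = 3 servings → $2.10.
orange + whole-barley bread: intersection lies outside the first quadrant.
orange + quinoa: intersection lies outside the first quadrant.
orange + black beans with both tight: 1.627 servings and 1.152 servings → $1.29.
whole-barley bread + quinoa with both targets exact would need a negative amount; discard.
whole-barley bread + black beans with both tight: 1.017 servings and 1.868 servings → $1.66.
quinoa + black beans with both tight: 1.588 servings and 1.448 servings → $3.48.
Cheapest feasible corner: $1.04.

$1.04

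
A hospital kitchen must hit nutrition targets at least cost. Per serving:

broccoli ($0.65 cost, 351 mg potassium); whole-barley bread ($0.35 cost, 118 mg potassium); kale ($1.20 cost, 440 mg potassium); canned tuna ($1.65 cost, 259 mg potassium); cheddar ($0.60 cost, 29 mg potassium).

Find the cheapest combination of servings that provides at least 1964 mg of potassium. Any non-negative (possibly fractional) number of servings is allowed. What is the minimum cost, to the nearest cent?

Cost per mg of potassium: broccoli $0.0019, kale $0.0027, whole-barley bread $0.0030, canned tuna $0.0064, cheddar $0.0207.
With no serving limits, use only broccoli: 1964 mg / 351 mg = 5.595 servings × $0.65 = $3.64.

$3.64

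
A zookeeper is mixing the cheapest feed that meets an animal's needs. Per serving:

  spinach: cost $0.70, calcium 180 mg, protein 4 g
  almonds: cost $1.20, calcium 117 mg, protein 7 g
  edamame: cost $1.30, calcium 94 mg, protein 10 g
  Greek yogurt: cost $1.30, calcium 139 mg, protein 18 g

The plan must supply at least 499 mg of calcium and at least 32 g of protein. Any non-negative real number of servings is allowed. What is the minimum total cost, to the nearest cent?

$3.01

For a min-cost LP with two ≥-constraints, a basic feasible solution has at most two positive variables.
spinach only: max(499/180, 32/4) = 8 servings → $5.60.
almonds only: max(499/117, 32/7) = 4.571 servings → $5.49.
edamame only: max(499/94, 32/10) = 5.309 servings → $6.90.
Greek yogurt only: max(499/139, 32/18) = 3.59 servings → $4.67.
spinach + almonds with both targets exact would need a negative amount; discard.
spinach + edamame with both tight: 1.392 servings and 2.643 servings → $4.41.
spinach + Greek yogurt with both tight: 1.689 servings and 1.402 servings → $3.01.
almonds + edamame with both tight: 3.871 servings and 0.4902 servings → $5.28.
almonds + Greek yogurt with both tight: 4.002 servings and 0.2215 servings → $5.09.
edamame + Greek yogurt: intersection lies outside the first quadrant.
So the least-cost plan costs $3.01.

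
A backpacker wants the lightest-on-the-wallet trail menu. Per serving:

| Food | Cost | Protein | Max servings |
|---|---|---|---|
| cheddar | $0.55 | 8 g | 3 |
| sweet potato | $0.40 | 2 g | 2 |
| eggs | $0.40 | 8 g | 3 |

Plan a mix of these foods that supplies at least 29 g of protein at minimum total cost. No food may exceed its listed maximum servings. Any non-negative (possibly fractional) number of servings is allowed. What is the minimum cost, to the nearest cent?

$1.54

Cost per g of protein: eggs $0.0500, cheddar $0.0688, sweet potato $0.2000.
Take 3 servings of eggs: +24.0 g protein for $1.20 (total $1.20, still need 5.0 g).
Take 0.625 servings of cheddar: +5.0 g protein for $0.34 (total $1.54, still need 0.0 g).
Filling from the cheapest source first is optimal under one linear minimum: $1.54.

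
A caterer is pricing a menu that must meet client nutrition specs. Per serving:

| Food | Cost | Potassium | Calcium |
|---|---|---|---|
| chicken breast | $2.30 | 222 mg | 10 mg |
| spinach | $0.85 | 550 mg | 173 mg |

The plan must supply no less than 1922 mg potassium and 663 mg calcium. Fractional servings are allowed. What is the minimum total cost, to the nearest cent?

$3.26

Two binding constraints pin down two serving amounts, so the optimal mix uses at most two foods. The candidates are each food alone (scaled to the tighter of potassium/calcium) and each pair with both constraints tight.
chicken breast only: max(1922/222, 663/10) = 66.3 servings → $152.49.
spinach only: max(1922/550, 663/173) = 3.832 servings → $3.26.
chicken breast + spinach: intersection lies outside the first quadrant.
So the least-cost plan costs $3.26.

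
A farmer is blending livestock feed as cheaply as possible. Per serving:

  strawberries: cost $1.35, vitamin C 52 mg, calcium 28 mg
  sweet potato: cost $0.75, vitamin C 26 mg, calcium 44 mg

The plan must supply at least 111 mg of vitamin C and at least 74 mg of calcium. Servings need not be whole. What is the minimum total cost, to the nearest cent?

$2.92

Compare the cost at each extreme point of the feasible region.
strawberries only: max(111/52, 74/28) = 2.643 servings → $3.57.
sweet potato only: max(111/26, 74/44) = 4.269 servings → $3.20.
strawberries + sweet potato with both tight: 1.897 servings and 0.4744 servings → $2.92.
Cheapest feasible corner: $2.92.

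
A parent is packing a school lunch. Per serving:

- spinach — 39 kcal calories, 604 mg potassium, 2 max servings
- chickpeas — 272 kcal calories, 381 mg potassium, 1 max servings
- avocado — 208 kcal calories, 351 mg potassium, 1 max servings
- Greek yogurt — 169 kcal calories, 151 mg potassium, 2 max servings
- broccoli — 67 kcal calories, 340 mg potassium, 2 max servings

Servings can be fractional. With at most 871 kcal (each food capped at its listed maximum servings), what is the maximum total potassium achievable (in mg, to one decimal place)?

Potassium per kcal: spinach 15.49, broccoli 5.075, avocado 1.688, chickpeas 1.401, Greek yogurt 0.8935.
Take 2 servings of spinach: uses 78 kcal, +1208.0 mg potassium (running total 1208.0 mg).
Take 2 servings of broccoli: uses 134 kcal, +680.0 mg potassium (running total 1888.0 mg).
Take 1 serving of avocado: uses 208 kcal, +351.0 mg potassium (running total 2239.0 mg).
Take 1 serving of chickpeas: uses 272 kcal, +381.0 mg potassium (running total 2620.0 mg).
Take 1.059 servings of Greek yogurt: uses 179 kcal, +159.9 mg potassium (running total 2779.9 mg).
Greedy by best ratio exhausts the calories allowance optimally: 2779.9 mg.

2779.9 mg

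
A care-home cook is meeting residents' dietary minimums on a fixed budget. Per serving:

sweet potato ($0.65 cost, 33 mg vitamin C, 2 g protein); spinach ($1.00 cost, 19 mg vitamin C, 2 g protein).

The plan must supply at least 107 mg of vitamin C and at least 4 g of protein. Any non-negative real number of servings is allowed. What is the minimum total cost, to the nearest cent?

A basic optimal solution has at most two foods positive. Try each food alone and each pair with both targets met exactly.
sweet potato only: max(107/33, 4/2) = 3.242 servings → $2.11.
spinach only: max(107/19, 4/2) = 5.632 servings → $5.63.
sweet potato + spinach: intersection lies outside the first quadrant.
Cheapest feasible corner: $2.11.

$2.11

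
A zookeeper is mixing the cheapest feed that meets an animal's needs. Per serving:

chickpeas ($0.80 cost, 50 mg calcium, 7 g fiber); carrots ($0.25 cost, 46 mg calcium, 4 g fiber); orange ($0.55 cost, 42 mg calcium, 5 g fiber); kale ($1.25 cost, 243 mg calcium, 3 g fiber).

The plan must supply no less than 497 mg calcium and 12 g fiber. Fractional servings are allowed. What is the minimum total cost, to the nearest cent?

$2.58

chickpeas only: max(497/50, 12/7) = 9.94 servings → $7.95.
carrots only: max(497/46, 12/4) = 10.8 servings → $2.70.
orange only: max(497/42, 12/5) = 11.83 servings → $6.51.
kale only: max(497/243, 12/3) = 4 servings → $5.00.
chickpeas + carrots with both targets exact would need a negative amount; discard.
chickpeas + orange with both targets exact would need a negative amount; discard.
chickpeas + kale with both tight: 0.9188 servings and 1.856 servings → $3.06.
carrots + orange: the both-tight solution has a negative serving — not a feasible corner.
carrots + kale with both tight: 1.709 servings and 1.722 servings → $2.58.
orange + kale with both tight: 1.309 servings and 1.819 servings → $2.99.
The minimum over all feasible corners is $2.58.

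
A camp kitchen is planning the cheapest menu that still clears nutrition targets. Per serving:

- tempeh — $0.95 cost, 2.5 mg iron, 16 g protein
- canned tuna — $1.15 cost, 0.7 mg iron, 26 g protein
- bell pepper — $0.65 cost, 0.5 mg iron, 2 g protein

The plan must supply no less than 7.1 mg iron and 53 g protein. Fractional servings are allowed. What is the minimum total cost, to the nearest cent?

At the optimum either one food covers both requirements or two foods hit both targets exactly; no other combination can be cheaper.
tempeh only: max(7.1/2.5, 53/16) = 3.312 servings → $3.15.
canned tuna only: max(7.1/0.7, 53/26) = 10.14 servings → $11.66.
bell pepper only: max(7.1/0.5, 53/2) = 26.5 servings → $17.23.
tempeh + canned tuna with both tight: 2.742 servings and 0.3513 servings → $3.01.
tempeh + bell pepper with both targets exact would need a negative amount; discard.
canned tuna + bell pepper with both tight: 1.06 servings and 12.72 servings → $9.48.
Cheapest feasible corner: $3.01.

$3.01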